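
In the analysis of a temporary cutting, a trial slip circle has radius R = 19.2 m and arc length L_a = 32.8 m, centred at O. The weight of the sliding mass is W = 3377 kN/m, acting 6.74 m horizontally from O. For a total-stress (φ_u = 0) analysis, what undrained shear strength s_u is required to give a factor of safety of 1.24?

FS = s_u·L_a·R / (W·d), so s_u = FS·W·d / (L_a·R).
s_u = 1.24·3377·6.74 / (32.80·19.2) = 28223.6 / 629.76 = 44.82 kPa

s_u = 44.8 kPa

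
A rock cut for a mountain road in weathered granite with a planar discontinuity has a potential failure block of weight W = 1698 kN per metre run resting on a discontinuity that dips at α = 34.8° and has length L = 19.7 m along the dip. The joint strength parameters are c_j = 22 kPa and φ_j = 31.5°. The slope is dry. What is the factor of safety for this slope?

FS = 1.33

Resolving the block weight along and normal to the plane and applying the Mohr–Coulomb strength on the joint:
N' = W cosα = 1698·cos34.8° = 1394.3 kN/m
Driving force T = W sinα = 1698·sin34.8° = 969.1 kN/m
Resisting force R = c_j·L + N'·tanφ_j = 22·19.7 + 1394.3·tan31.5° = 433.4 + 854.4 = 1287.8 kN/m
FS = R / T = 1287.8 / 969.1 = 1.329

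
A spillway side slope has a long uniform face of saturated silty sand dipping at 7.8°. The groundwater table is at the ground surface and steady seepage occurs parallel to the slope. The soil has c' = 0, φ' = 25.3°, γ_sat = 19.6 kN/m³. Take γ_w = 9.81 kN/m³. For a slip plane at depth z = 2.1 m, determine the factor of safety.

With seepage parallel to the slope and the water table at the surface, the effective normal stress on the slip plane uses the buoyant unit weight γ' = γ_sat − γ_w while the driving shear stress uses γ_sat:
FS = [c' + γ' z cos²β tanφ'] / [γ_sat z sinβ cosβ]
(For c' = 0 this reduces to FS = (γ'/γ_sat)·tanφ'/tanβ.)
γ' = 19.6 − 9.81 = 9.79 kN/m³
Numerator = 0.0 + 9.79·2.1·cos²7.8°·tan25.3° = 0.0 + 9.79·2.1·0.9816·0.4727 = 9.539 kPa
Denominator = 19.6·2.1·sin7.8°·cos7.8° = 19.6·2.1·0.1357·0.9907 = 5.534 kPa
FS = 9.539 / 5.534 = 1.724

FS = 1.72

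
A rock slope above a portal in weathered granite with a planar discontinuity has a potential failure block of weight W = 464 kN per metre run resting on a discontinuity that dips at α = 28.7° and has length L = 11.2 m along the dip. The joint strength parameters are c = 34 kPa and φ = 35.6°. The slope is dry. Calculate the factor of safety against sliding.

FS = 3.02

Resolving the block weight along and normal to the plane and applying the Mohr–Coulomb strength on the joint:
N' = W cosα = 464·cos28.7° = 407.0 kN/m
Driving force T = W sinα = 464·sin28.7° = 222.8 kN/m
Resisting force R = c·L + N'·tanφ = 34·11.2 + 407.0·tan35.6° = 380.8 + 291.4 = 672.2 kN/m
FS = R / T = 672.2 / 222.8 = 3.017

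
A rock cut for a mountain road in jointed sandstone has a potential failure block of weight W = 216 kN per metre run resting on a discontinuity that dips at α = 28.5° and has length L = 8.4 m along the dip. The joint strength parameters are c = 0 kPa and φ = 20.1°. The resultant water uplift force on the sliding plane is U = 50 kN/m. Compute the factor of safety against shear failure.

Resolving the block weight along and normal to the plane and applying the Mohr–Coulomb strength on the joint:
N' = W cosα − U = 216·cos28.5° − 50 = 139.8 kN/m
Driving force T = W sinα = 216·sin28.5° = 103.1 kN/m
Resisting force R = c·L + N'·tanφ = 0·8.4 + 139.8·tan20.1° = 0.0 + 51.2 = 51.2 kN/m
FS = R / T = 51.2 / 103.1 = 0.496

FS = 0.50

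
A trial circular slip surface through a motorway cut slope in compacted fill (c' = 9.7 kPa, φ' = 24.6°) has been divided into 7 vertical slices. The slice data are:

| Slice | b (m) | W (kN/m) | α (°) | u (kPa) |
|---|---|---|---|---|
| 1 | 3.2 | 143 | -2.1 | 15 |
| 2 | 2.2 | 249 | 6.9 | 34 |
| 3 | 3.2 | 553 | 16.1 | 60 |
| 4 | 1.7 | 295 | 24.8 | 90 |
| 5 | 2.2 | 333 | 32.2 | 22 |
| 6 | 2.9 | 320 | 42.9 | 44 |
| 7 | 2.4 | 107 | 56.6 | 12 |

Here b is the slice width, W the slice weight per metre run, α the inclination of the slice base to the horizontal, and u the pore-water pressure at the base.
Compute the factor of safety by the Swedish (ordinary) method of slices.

Ordinary method of slices: FS = Σ[c'·Δl_i + (W_i cosα_i − u_i·Δl_i)·tanφ'] / Σ W_i sinα_i, with Δl_i = b_i / cosα_i.
Slice 1: Δl = 3.2/cos(-2.1°) = 3.202 m; N'_1 = 143·cos(-2.1°) − 15·3.202 = 94.9; c'Δl = 31.06; W sinα = -5.2
Slice 2: Δl = 2.2/cos6.9° = 2.216 m; N'_2 = 249·cos6.9° − 34·2.216 = 171.9; c'Δl = 21.50; W sinα = 29.9
Slice 3: Δl = 3.2/cos16.1° = 3.331 m; N'_3 = 553·cos16.1° − 60·3.331 = 331.5; c'Δl = 32.31; W sinα = 153.4
Slice 4: Δl = 1.7/cos24.8° = 1.873 m; N'_4 = 295·cos24.8° − 90·1.873 = 99.3; c'Δl = 18.17; W sinα = 123.7
Slice 5: Δl = 2.2/cos32.2° = 2.600 m; N'_5 = 333·cos32.2° − 22·2.600 = 224.6; c'Δl = 25.22; W sinα = 177.4
Slice 6: Δl = 2.9/cos42.9° = 3.959 m; N'_6 = 320·cos42.9° − 44·3.959 = 60.2; c'Δl = 38.40; W sinα = 217.8
Slice 7: Δl = 2.4/cos56.6° = 4.360 m; N'_7 = 107·cos56.6° − 12·4.360 = 6.6; c'Δl = 42.29; W sinα = 89.3
Σc'Δl = 208.9 kN/m; ΣN' = 988.8 kN/m; ΣW sinα = 786.4 kN/m
Resisting = 208.9 + 988.8·tan24.6° = 208.9 + 452.7 = 661.7 kN/m
FS = 661.7 / 786.4 = 0.841

FS = 0.84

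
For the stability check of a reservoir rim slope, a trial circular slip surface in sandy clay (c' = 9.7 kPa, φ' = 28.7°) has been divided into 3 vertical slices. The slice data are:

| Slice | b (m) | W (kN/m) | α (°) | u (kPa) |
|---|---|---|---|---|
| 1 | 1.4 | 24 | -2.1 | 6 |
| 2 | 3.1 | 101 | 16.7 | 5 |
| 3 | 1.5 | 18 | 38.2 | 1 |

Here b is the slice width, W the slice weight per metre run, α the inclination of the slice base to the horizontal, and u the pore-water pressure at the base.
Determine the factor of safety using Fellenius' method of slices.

Ordinary method of slices: FS = Σ[c'·Δl_i + (W_i cosα_i − u_i·Δl_i)·tanφ'] / Σ W_i sinα_i, with Δl_i = b_i / cosα_i.
Slice 1: Δl = 1.4/cos(-2.1°) = 1.401 m; N'_1 = 24·cos(-2.1°) − 6·1.401 = 15.6; c'Δl = 13.59; W sinα = -0.9
Slice 2: Δl = 3.1/cos16.7° = 3.237 m; N'_2 = 101·cos16.7° − 5·3.237 = 80.6; c'Δl = 31.39; W sinα = 29.0
Slice 3: Δl = 1.5/cos38.2° = 1.909 m; N'_3 = 18·cos38.2° − 1·1.909 = 12.2; c'Δl = 18.51; W sinα = 11.1
Σc'Δl = 63.5 kN/m; ΣN' = 108.4 kN/m; ΣW sinα = 39.3 kN/m
Resisting = 63.5 + 108.4·tan28.7° = 63.5 + 59.3 = 122.8 kN/m
FS = 122.8 / 39.3 = 3.127

FS = 3.13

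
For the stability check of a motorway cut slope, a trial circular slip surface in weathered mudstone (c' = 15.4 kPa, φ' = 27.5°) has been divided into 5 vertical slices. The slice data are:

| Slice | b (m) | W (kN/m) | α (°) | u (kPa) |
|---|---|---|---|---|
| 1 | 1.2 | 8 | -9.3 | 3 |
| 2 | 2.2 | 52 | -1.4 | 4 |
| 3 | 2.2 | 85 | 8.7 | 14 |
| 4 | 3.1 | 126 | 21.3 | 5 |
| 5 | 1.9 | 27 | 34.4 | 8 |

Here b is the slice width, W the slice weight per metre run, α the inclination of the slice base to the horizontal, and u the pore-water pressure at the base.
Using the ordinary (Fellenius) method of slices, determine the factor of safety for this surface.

Ordinary method of slices: FS = Σ[c'·Δl_i + (W_i cosα_i − u_i·Δl_i)·tanφ'] / Σ W_i sinα_i, with Δl_i = b_i / cosα_i.
Slice 1: Δl = 1.2/cos(-9.3°) = 1.216 m; N'_1 = 8·cos(-9.3°) − 3·1.216 = 4.2; c'Δl = 18.73; W sinα = -1.3
Slice 2: Δl = 2.2/cos(-1.4°) = 2.201 m; N'_2 = 52·cos(-1.4°) − 4·2.201 = 43.2; c'Δl = 33.89; W sinα = -1.3
Slice 3: Δl = 2.2/cos8.7° = 2.226 m; N'_3 = 85·cos8.7° − 14·2.226 = 52.9; c'Δl = 34.27; W sinα = 12.9
Slice 4: Δl = 3.1/cos21.3° = 3.327 m; N'_4 = 126·cos21.3° − 5·3.327 = 100.8; c'Δl = 51.24; W sinα = 45.8
Slice 5: Δl = 1.9/cos34.4° = 2.303 m; N'_5 = 27·cos34.4° − 8·2.303 = 3.9; c'Δl = 35.46; W sinα = 15.3
Σc'Δl = 173.6 kN/m; ΣN' = 204.9 kN/m; ΣW sinα = 71.3 kN/m
Resisting = 173.6 + 204.9·tan27.5° = 173.6 + 106.7 = 280.3 kN/m
FS = 280.3 / 71.3 = 3.930

FS = 3.93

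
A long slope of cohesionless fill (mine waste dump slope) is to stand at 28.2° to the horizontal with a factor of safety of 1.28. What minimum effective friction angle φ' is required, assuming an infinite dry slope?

φ' = 34.5°

FS = tanφ'/tanβ ⇒ tanφ' = FS · tanβ = 1.28 · tan28.2° = 0.6863
φ' = arctan(0.6863) = 34.46°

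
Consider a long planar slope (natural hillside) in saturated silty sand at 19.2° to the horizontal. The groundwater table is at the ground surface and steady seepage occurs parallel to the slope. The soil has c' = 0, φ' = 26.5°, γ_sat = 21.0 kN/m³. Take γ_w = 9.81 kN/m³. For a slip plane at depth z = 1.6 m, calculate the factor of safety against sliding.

With seepage parallel to the slope and the water table at the surface, the effective normal stress on the slip plane uses the buoyant unit weight γ' = γ_sat − γ_w while the driving shear stress uses γ_sat:
FS = [c' + γ' z cos²β tanφ'] / [γ_sat z sinβ cosβ]
(For c' = 0 this reduces to FS = (γ'/γ_sat)·tanφ'/tanβ.)
γ' = 21.0 − 9.81 = 11.19 kN/m³
Numerator = 0.0 + 11.19·1.6·cos²19.2°·tan26.5° = 0.0 + 11.19·1.6·0.8918·0.4986 = 7.961 kPa
Denominator = 21.0·1.6·sin19.2°·cos19.2° = 21.0·1.6·0.3289·0.9444 = 10.435 kPa
FS = 7.961 / 10.435 = 0.763

FS = 0.76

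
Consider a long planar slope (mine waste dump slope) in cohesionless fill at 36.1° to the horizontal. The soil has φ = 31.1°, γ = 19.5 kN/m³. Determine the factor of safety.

For a dry cohesionless infinite slope the factor of safety is FS = tanφ / tanβ.
FS = tan31.1° / tan36.1° = 0.6032 / 0.7292 = 0.827

FS = 0.83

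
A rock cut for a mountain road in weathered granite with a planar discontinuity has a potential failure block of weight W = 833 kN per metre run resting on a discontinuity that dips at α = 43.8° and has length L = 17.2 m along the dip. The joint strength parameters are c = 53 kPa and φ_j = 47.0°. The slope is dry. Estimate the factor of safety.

FS = 2.70

Resolving the block weight along and normal to the plane and applying the Mohr–Coulomb strength on the joint:
N' = W cosα = 833·cos43.8° = 601.2 kN/m
Driving force T = W sinα = 833·sin43.8° = 576.6 kN/m
Resisting force R = c·L + N'·tanφ_j = 53·17.2 + 601.2·tan47.0° = 911.6 + 644.7 = 1556.3 kN/m
FS = R / T = 1556.3 / 576.6 = 2.699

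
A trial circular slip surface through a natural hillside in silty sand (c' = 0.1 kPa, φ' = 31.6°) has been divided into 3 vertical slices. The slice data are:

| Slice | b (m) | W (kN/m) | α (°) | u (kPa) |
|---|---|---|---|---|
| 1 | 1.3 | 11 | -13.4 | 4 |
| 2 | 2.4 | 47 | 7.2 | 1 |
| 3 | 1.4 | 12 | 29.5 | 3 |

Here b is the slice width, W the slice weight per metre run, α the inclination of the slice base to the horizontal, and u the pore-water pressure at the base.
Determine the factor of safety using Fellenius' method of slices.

Ordinary method of slices: FS = Σ[c'·Δl_i + (W_i cosα_i − u_i·Δl_i)·tanφ'] / Σ W_i sinα_i, with Δl_i = b_i / cosα_i.
Slice 1: Δl = 1.3/cos(-13.4°) = 1.336 m; N'_1 = 11·cos(-13.4°) − 4·1.336 = 5.4; c'Δl = 0.13; W sinα = -2.5
Slice 2: Δl = 2.4/cos7.2° = 2.419 m; N'_2 = 47·cos7.2° − 1·2.419 = 44.2; c'Δl = 0.24; W sinα = 5.9
Slice 3: Δl = 1.4/cos29.5° = 1.609 m; N'_3 = 12·cos29.5° − 3·1.609 = 5.6; c'Δl = 0.16; W sinα = 5.9
Σc'Δl = 0.5 kN/m; ΣN' = 55.2 kN/m; ΣW sinα = 9.3 kN/m
Resisting = 0.5 + 55.2·tan31.6° = 0.5 + 33.9 = 34.5 kN/m
FS = 34.5 / 9.3 = 3.728

FS = 3.73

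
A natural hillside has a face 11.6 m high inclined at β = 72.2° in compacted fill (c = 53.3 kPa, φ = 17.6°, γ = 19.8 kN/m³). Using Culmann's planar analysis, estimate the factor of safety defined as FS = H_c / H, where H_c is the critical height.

FS = 2.00

H_c = (4c/γ) · sinβ cosφ / [1 − cos(β − φ)]
    = (4·53.3/19.8) · sin72.2°·cos17.6° / [1 − cos54.6°]
    = 10.768 · 0.9076 / 0.4207 = 23.23 m
FS = H_c / H = 23.23 / 11.6 = 2.002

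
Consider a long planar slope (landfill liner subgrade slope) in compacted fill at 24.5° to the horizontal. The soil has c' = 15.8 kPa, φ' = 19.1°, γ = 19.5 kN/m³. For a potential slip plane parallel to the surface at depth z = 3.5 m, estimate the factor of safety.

FS = 1.37

For an infinite slope with a slip plane parallel to the surface (no pore pressure): FS = [c' + γz cos²β tanφ'] / [γz sinβ cosβ].
γz = 19.5·3.5 = 68.25 kN/m²
Numerator = 15.8 + 68.25·cos²24.5°·tan19.1° = 15.8 + 68.25·0.8280·0.3463 = 35.369 kPa
Denominator = 68.25·sin24.5°·cos24.5° = 68.25·0.4147·0.9100 = 25.754 kPa
FS = 35.369 / 25.754 = 1.373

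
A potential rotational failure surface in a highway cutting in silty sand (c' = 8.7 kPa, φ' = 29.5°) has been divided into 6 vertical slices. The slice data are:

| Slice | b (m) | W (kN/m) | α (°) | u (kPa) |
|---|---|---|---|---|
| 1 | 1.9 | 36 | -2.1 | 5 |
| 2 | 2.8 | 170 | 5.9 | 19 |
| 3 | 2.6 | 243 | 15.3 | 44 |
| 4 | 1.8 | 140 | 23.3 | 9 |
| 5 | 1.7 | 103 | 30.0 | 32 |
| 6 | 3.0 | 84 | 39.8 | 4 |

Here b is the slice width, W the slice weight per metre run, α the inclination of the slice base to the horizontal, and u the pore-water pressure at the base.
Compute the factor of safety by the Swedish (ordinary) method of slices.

Ordinary method of slices: FS = Σ[c'·Δl_i + (W_i cosα_i − u_i·Δl_i)·tanφ'] / Σ W_i sinα_i, with Δl_i = b_i / cosα_i.
Slice 1: Δl = 1.9/cos(-2.1°) = 1.901 m; N'_1 = 36·cos(-2.1°) − 5·1.901 = 26.5; c'Δl = 16.54; W sinα = -1.3
Slice 2: Δl = 2.8/cos5.9° = 2.815 m; N'_2 = 170·cos5.9° − 19·2.815 = 115.6; c'Δl = 24.49; W sinα = 17.5
Slice 3: Δl = 2.6/cos15.3° = 2.696 m; N'_3 = 243·cos15.3° − 44·2.696 = 115.8; c'Δl = 23.45; W sinα = 64.1
Slice 4: Δl = 1.8/cos23.3° = 1.960 m; N'_4 = 140·cos23.3° − 9·1.960 = 110.9; c'Δl = 17.05; W sinα = 55.4
Slice 5: Δl = 1.7/cos30.0° = 1.963 m; N'_5 = 103·cos30.0° − 32·1.963 = 26.4; c'Δl = 17.08; W sinα = 51.5
Slice 6: Δl = 3.0/cos39.8° = 3.905 m; N'_6 = 84·cos39.8° − 4·3.905 = 48.9; c'Δl = 33.97; W sinα = 53.8
Σc'Δl = 132.6 kN/m; ΣN' = 444.1 kN/m; ΣW sinα = 240.9 kN/m
Resisting = 132.6 + 444.1·tan29.5° = 132.6 + 251.3 = 383.9 kN/m
FS = 383.9 / 240.9 = 1.593

FS = 1.59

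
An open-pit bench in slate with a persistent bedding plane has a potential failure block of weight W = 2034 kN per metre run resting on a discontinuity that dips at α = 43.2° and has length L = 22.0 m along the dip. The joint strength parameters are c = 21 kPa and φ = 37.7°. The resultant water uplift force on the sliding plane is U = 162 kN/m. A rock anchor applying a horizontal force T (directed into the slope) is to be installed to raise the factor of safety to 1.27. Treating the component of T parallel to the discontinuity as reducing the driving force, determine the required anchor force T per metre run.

T = 196 kN/m

Resolving forces along and normal to the sliding plane, with the horizontal anchor force T adding T·sinα to the effective normal force and T·cosα acting up the plane against the driving force:
FS = [cL + (W cosα − U + T sinα) tanφ] / [W sinα − T cosα]
Without the anchor: N' = 1320.7 kN/m, driving T_d = 1392.4 kN/m, resisting R = 21·22.0 + 1320.7·tan37.7° = 1482.8 kN/m, FS = 1.06.
Setting FS = 1.27 and solving for T:
1.27·(1392.4 − T cos43.2°) = 1482.8 + T sin43.2°·tan37.7°
T·(sin43.2°·tan37.7° + 1.27·cos43.2°) = 1.27·1392.4 − 1482.8
T·(0.6845·0.7729 + 1.27·0.7290) = 1768.3 − 1482.8 = 285.5
T·1.4549 = 285.5
T = 196.3 kN/m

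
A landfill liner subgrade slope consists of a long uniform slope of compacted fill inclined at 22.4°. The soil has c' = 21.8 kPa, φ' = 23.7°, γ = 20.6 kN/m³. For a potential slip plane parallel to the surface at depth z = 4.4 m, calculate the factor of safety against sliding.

For an infinite slope with a slip plane parallel to the surface (no pore pressure): FS = [c' + γz cos²β tanφ'] / [γz sinβ cosβ].
γz = 20.6·4.4 = 90.64 kN/m²
Numerator = 21.8 + 90.64·cos²22.4°·tan23.7° = 21.8 + 90.64·0.8548·0.4390 = 55.810 kPa
Denominator = 90.64·sin22.4°·cos22.4° = 90.64·0.3811·0.9245 = 31.934 kPa
FS = 55.810 / 31.934 = 1.748

FS = 1.75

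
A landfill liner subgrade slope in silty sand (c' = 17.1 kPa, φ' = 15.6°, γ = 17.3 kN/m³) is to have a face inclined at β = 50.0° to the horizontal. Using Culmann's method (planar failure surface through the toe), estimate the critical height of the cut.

Culmann's analysis gives the critical failure plane at α_cr = (β + φ')/2 = (50.0 + 15.6)/2 = 32.8°, and the critical height
H_c = (4c'/γ) · sinβ cosφ' / [1 − cos(β − φ')]
    = (4·17.1/17.3) · sin50.0°·cos15.6° / [1 − cos(34.4°)]
    = 3.954 · 0.7660·0.9632 / [1 − 0.8251]
    = 3.954 · 0.7378 / 0.1749
    = 16.68 m

H_c = 16.68 m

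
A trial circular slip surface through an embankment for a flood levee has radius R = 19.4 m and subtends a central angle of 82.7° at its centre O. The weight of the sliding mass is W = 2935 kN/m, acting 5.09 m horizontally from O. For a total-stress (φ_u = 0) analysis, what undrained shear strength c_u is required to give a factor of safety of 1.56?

FS = c_u·L_a·R / (W·d), so c_u = FS·W·d / (L_a·R).
Arc length L_a = R·θ = 19.4·(82.7°·π/180) = 19.4·1.4434 = 28.00 m
c_u = 1.56·2935·5.09 / (28.00·19.4) = 23305.1 / 543.23 = 42.90 kPa

c_u = 42.9 kPa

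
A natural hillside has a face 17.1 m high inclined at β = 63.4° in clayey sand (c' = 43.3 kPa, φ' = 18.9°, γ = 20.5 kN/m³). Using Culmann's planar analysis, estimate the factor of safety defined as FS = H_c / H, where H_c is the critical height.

H_c = (4c'/γ) · sinβ cosφ' / [1 − cos(β − φ')]
    = (4·43.3/20.5) · sin63.4°·cos18.9° / [1 − cos44.5°]
    = 8.449 · 0.8459 / 0.2867 = 24.92 m
FS = H_c / H = 24.92 / 17.1 = 1.458

FS = 1.46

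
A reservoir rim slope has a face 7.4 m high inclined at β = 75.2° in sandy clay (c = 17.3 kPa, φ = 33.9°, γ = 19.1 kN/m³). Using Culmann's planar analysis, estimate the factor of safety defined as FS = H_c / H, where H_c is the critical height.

FS = 1.58

H_c = (4c/γ) · sinβ cosφ / [1 − cos(β − φ)]
    = (4·17.3/19.1) · sin75.2°·cos33.9° / [1 − cos41.3°]
    = 3.623 · 0.8025 / 0.2487 = 11.69 m
FS = H_c / H = 11.69 / 7.4 = 1.580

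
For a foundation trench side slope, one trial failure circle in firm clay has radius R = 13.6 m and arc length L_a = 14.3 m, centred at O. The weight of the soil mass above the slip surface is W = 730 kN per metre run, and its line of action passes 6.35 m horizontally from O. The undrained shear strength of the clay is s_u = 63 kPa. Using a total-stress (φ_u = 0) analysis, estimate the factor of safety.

Taking moments about the centre O, the resisting moment is provided by the undrained shear strength acting along the arc:
M_R = s_u·L_a·R = 63·14.30·13.6 = 12252.2 kN·m/m
M_D = W·d = 730·6.35 = 4635.5 kN·m/m
FS = M_R / M_D = 12252.2 / 4635.5 = 2.643

FS = 2.64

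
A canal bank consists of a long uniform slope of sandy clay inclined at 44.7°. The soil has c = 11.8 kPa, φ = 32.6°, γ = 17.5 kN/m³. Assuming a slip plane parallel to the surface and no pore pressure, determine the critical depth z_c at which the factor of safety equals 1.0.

Setting FS = 1.00 in FS = [c + γz cos²β tanφ] / [γz sinβ cosβ] and solving for z:
z = c / [γ cosβ (FS·sinβ − cosβ·tanφ)]
  = 11.8 / [17.5·cos44.7°·(1.00·sin44.7° − cos44.7°·tan32.6°)]
  = 11.8 / [17.5·0.7108·(1.00·0.7034 − 0.7108·0.6395)]
  = 11.8 / 3.0951 = 3.813 m

z_c = 3.81 m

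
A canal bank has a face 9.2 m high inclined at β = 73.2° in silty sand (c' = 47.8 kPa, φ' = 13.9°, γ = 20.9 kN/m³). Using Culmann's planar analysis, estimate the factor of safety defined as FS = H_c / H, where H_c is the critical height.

H_c = (4c'/γ) · sinβ cosφ' / [1 − cos(β − φ')]
    = (4·47.8/20.9) · sin73.2°·cos13.9° / [1 − cos59.3°]
    = 9.148 · 0.9293 / 0.4895 = 17.37 m
FS = H_c / H = 17.37 / 9.2 = 1.888

FS = 1.89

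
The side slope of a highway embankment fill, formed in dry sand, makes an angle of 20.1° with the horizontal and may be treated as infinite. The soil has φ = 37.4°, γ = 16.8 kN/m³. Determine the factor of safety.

For a dry cohesionless infinite slope the factor of safety is FS = tanφ / tanβ.
FS = tan37.4° / tan20.1° = 0.7646 / 0.3659 = 2.089

FS = 2.09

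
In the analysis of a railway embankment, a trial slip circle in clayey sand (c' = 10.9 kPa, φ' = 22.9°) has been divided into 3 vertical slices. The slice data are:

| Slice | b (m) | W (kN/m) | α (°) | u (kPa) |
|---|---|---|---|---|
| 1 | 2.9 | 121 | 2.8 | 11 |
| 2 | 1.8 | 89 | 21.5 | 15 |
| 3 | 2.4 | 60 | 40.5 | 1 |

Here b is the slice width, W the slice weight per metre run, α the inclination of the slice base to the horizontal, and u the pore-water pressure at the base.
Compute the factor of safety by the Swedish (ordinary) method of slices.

FS = 2.13

Ordinary method of slices: FS = Σ[c'·Δl_i + (W_i cosα_i − u_i·Δl_i)·tanφ'] / Σ W_i sinα_i, with Δl_i = b_i / cosα_i.
Slice 1: Δl = 2.9/cos2.8° = 2.903 m; N'_1 = 121·cos2.8° − 11·2.903 = 88.9; c'Δl = 31.65; W sinα = 5.9
Slice 2: Δl = 1.8/cos21.5° = 1.935 m; N'_2 = 89·cos21.5° − 15·1.935 = 53.8; c'Δl = 21.09; W sinα = 32.6
Slice 3: Δl = 2.4/cos40.5° = 3.156 m; N'_3 = 60·cos40.5° − 1·3.156 = 42.5; c'Δl = 34.40; W sinα = 39.0
Σc'Δl = 87.1 kN/m; ΣN' = 185.2 kN/m; ΣW sinα = 77.5 kN/m
Resisting = 87.1 + 185.2·tan22.9° = 87.1 + 78.2 = 165.4 kN/m
FS = 165.4 / 77.5 = 2.134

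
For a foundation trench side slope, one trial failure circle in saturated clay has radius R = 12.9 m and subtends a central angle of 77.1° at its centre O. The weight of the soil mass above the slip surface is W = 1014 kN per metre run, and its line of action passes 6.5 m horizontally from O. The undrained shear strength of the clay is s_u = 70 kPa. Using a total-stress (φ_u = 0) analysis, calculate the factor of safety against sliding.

FS = 2.38

Taking moments about the centre O, the resisting moment is provided by the undrained shear strength acting along the arc:
Arc length L_a = R·θ = 12.9·(77.1°·π/180) = 12.9·1.3456 = 17.36 m
M_R = s_u·L_a·R = 70·17.36·12.9 = 15675.1 kN·m/m
M_D = W·d = 1014·6.5 = 6591.0 kN·m/m
FS = M_R / M_D = 15675.1 / 6591.0 = 2.378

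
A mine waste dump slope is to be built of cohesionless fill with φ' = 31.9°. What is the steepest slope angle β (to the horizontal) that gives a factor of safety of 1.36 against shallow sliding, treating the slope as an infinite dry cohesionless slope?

β = 24.6°

For an infinite dry cohesionless slope FS = tanφ'/tanβ, so tanβ = tanφ' / FS.
tanβ = tan31.9° / 1.36 = 0.6224 / 1.36 = 0.4577
β = arctan(0.4577) = 24.59°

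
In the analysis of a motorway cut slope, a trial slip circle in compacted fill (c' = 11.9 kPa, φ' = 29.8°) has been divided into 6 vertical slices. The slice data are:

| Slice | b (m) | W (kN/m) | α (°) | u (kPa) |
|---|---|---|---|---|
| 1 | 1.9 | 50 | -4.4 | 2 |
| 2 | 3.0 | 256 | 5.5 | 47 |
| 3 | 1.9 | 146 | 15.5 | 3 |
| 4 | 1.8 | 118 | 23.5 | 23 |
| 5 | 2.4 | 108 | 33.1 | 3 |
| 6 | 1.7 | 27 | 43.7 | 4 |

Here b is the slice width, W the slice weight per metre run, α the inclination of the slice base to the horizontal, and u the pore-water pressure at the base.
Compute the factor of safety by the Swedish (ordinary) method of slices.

Ordinary method of slices: FS = Σ[c'·Δl_i + (W_i cosα_i − u_i·Δl_i)·tanφ'] / Σ W_i sinα_i, with Δl_i = b_i / cosα_i.
Slice 1: Δl = 1.9/cos(-4.4°) = 1.906 m; N'_1 = 50·cos(-4.4°) − 2·1.906 = 46.0; c'Δl = 22.68; W sinα = -3.8
Slice 2: Δl = 3.0/cos5.5° = 3.014 m; N'_2 = 256·cos5.5° − 47·3.014 = 113.2; c'Δl = 35.87; W sinα = 24.5
Slice 3: Δl = 1.9/cos15.5° = 1.972 m; N'_3 = 146·cos15.5° − 3·1.972 = 134.8; c'Δl = 23.46; W sinα = 39.0
Slice 4: Δl = 1.8/cos23.5° = 1.963 m; N'_4 = 118·cos23.5° − 23·1.963 = 63.1; c'Δl = 23.36; W sinα = 47.1
Slice 5: Δl = 2.4/cos33.1° = 2.865 m; N'_5 = 108·cos33.1° − 3·2.865 = 81.9; c'Δl = 34.09; W sinα = 59.0
Slice 6: Δl = 1.7/cos43.7° = 2.351 m; N'_6 = 27·cos43.7° − 4·2.351 = 10.1; c'Δl = 27.98; W sinα = 18.7
Σc'Δl = 167.4 kN/m; ΣN' = 449.0 kN/m; ΣW sinα = 184.4 kN/m
Resisting = 167.4 + 449.0·tan29.8° = 167.4 + 257.2 = 424.6 kN/m
FS = 424.6 / 184.4 = 2.303

FS = 2.30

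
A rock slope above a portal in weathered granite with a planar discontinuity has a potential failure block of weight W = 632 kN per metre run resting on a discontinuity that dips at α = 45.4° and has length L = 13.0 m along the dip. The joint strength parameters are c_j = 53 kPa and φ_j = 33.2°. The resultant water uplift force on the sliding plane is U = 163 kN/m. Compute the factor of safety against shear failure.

Resolving the block weight along and normal to the plane and applying the Mohr–Coulomb strength on the joint:
N' = W cosα − U = 632·cos45.4° − 163 = 280.8 kN/m
Driving force T = W sinα = 632·sin45.4° = 450.0 kN/m
Resisting force R = c_j·L + N'·tanφ_j = 53·13.0 + 280.8·tan33.2° = 689.0 + 183.7 = 872.7 kN/m
FS = R / T = 872.7 / 450.0 = 1.939

FS = 1.94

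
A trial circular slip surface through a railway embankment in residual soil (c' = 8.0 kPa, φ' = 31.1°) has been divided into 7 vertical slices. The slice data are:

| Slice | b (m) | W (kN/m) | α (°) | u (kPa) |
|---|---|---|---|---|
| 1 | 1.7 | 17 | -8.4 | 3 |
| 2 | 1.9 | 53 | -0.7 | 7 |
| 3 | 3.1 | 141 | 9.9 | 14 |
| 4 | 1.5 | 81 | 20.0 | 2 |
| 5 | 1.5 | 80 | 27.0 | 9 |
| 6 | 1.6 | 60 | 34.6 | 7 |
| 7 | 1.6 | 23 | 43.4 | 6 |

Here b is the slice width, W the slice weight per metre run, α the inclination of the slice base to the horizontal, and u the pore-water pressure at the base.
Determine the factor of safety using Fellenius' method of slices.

Ordinary method of slices: FS = Σ[c'·Δl_i + (W_i cosα_i − u_i·Δl_i)·tanφ'] / Σ W_i sinα_i, with Δl_i = b_i / cosα_i.
Slice 1: Δl = 1.7/cos(-8.4°) = 1.718 m; N'_1 = 17·cos(-8.4°) − 3·1.718 = 11.7; c'Δl = 13.75; W sinα = -2.5
Slice 2: Δl = 1.9/cos(-0.7°) = 1.900 m; N'_2 = 53·cos(-0.7°) − 7·1.900 = 39.7; c'Δl = 15.20; W sinα = -0.6
Slice 3: Δl = 3.1/cos9.9° = 3.147 m; N'_3 = 141·cos9.9° − 14·3.147 = 94.8; c'Δl = 25.17; W sinα = 24.2
Slice 4: Δl = 1.5/cos20.0° = 1.596 m; N'_4 = 81·cos20.0° − 2·1.596 = 72.9; c'Δl = 12.77; W sinα = 27.7
Slice 5: Δl = 1.5/cos27.0° = 1.683 m; N'_5 = 80·cos27.0° − 9·1.683 = 56.1; c'Δl = 13.47; W sinα = 36.3
Slice 6: Δl = 1.6/cos34.6° = 1.944 m; N'_6 = 60·cos34.6° − 7·1.944 = 35.8; c'Δl = 15.55; W sinα = 34.1
Slice 7: Δl = 1.6/cos43.4° = 2.202 m; N'_7 = 23·cos43.4° − 6·2.202 = 3.5; c'Δl = 17.62; W sinα = 15.8
Σc'Δl = 113.5 kN/m; ΣN' = 314.5 kN/m; ΣW sinα = 135.0 kN/m
Resisting = 113.5 + 314.5·tan31.1° = 113.5 + 189.7 = 303.3 kN/m
FS = 303.3 / 135.0 = 2.246

FS = 2.25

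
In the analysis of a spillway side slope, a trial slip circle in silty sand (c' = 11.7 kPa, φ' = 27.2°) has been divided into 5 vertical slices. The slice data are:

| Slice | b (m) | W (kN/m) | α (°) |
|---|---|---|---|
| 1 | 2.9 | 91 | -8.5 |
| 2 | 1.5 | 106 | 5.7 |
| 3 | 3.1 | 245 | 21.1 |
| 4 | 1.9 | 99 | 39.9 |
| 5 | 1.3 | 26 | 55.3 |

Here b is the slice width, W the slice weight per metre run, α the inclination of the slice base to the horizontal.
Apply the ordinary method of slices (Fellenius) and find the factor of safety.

Ordinary method of slices: FS = Σ[c'·Δl_i + (W_i cosα_i)·tanφ'] / Σ W_i sinα_i, with Δl_i = b_i / cosα_i.
Slice 1: Δl = 2.9/cos(-8.5°) = 2.932 m; N'_1 = 91·cos(-8.5°) = 90.0; c'Δl = 34.31; W sinα = -13.5
Slice 2: Δl = 1.5/cos5.7° = 1.507 m; N'_2 = 106·cos5.7° = 105.5; c'Δl = 17.64; W sinα = 10.5
Slice 3: Δl = 3.1/cos21.1° = 3.323 m; N'_3 = 245·cos21.1° = 228.6; c'Δl = 38.88; W sinα = 88.2
Slice 4: Δl = 1.9/cos39.9° = 2.477 m; N'_4 = 99·cos39.9° = 75.9; c'Δl = 28.98; W sinα = 63.5
Slice 5: Δl = 1.3/cos55.3° = 2.284 m; N'_5 = 26·cos55.3° = 14.8; c'Δl = 26.72; W sinα = 21.4
Σc'Δl = 146.5 kN/m; ΣN' = 514.8 kN/m; ΣW sinα = 170.2 kN/m
Resisting = 146.5 + 514.8·tan27.2° = 146.5 + 264.6 = 411.1 kN/m
FS = 411.1 / 170.2 = 2.416

FS = 2.42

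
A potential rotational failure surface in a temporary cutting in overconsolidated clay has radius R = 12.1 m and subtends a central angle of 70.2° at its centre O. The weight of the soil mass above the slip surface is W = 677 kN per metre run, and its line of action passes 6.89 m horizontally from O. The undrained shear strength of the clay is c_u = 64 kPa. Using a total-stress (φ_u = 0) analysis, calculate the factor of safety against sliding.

FS = 2.46

Taking moments about the centre O, the resisting moment is provided by the undrained shear strength acting along the arc:
Arc length L_a = R·θ = 12.1·(70.2°·π/180) = 12.1·1.2252 = 14.83 m
M_R = c_u·L_a·R = 64·14.83·12.1 = 11480.6 kN·m/m
M_D = W·d = 677·6.89 = 4664.5 kN·m/m
FS = M_R / M_D = 11480.6 / 4664.5 = 2.461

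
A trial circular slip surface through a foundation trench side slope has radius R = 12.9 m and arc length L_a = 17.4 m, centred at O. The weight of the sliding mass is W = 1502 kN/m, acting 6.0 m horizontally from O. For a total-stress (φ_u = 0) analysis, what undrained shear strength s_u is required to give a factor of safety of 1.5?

s_u = 60.2 kPa

FS = s_u·L_a·R / (W·d), so s_u = FS·W·d / (L_a·R).
s_u = 1.5·1502·6.0 / (17.40·12.9) = 13518.0 / 224.46 = 60.22 kPa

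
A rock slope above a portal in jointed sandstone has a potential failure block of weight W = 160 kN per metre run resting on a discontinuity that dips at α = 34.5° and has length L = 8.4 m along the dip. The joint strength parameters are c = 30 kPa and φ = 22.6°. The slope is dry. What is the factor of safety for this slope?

Resolving the block weight along and normal to the plane and applying the Mohr–Coulomb strength on the joint:
N' = W cosα = 160·cos34.5° = 131.9 kN/m
Driving force T = W sinα = 160·sin34.5° = 90.6 kN/m
Resisting force R = c·L + N'·tanφ = 30·8.4 + 131.9·tan22.6° = 252.0 + 54.9 = 306.9 kN/m
FS = R / T = 306.9 / 90.6 = 3.386

FS = 3.39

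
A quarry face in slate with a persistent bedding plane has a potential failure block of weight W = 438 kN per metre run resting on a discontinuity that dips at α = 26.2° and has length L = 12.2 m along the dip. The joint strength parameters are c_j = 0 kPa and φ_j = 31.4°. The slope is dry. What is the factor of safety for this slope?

Resolving the block weight along and normal to the plane and applying the Mohr–Coulomb strength on the joint:
N' = W cosα = 438·cos26.2° = 393.0 kN/m
Driving force T = W sinα = 438·sin26.2° = 193.4 kN/m
Resisting force R = c_j·L + N'·tanφ_j = 0·12.2 + 393.0·tan31.4° = 0.0 + 239.9 = 239.9 kN/m
FS = R / T = 239.9 / 193.4 = 1.241

FS = 1.24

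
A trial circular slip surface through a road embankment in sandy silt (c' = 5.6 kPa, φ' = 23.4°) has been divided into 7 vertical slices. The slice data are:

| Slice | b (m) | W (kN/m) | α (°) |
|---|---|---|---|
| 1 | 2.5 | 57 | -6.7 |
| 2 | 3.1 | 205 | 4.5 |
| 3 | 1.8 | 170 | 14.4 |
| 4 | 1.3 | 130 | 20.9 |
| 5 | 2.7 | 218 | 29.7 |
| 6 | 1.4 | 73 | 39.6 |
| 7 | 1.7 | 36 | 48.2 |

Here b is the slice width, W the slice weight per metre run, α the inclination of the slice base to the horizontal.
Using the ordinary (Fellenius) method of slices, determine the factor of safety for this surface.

FS = 1.59

Ordinary method of slices: FS = Σ[c'·Δl_i + (W_i cosα_i)·tanφ'] / Σ W_i sinα_i, with Δl_i = b_i / cosα_i.
Slice 1: Δl = 2.5/cos(-6.7°) = 2.517 m; N'_1 = 57·cos(-6.7°) = 56.6; c'Δl = 14.10; W sinα = -6.7
Slice 2: Δl = 3.1/cos4.5° = 3.110 m; N'_2 = 205·cos4.5° = 204.4; c'Δl = 17.41; W sinα = 16.1
Slice 3: Δl = 1.8/cos14.4° = 1.858 m; N'_3 = 170·cos14.4° = 164.7; c'Δl = 10.41; W sinα = 42.3
Slice 4: Δl = 1.3/cos20.9° = 1.392 m; N'_4 = 130·cos20.9° = 121.4; c'Δl = 7.79; W sinα = 46.4
Slice 5: Δl = 2.7/cos29.7° = 3.108 m; N'_5 = 218·cos29.7° = 189.4; c'Δl = 17.41; W sinα = 108.0
Slice 6: Δl = 1.4/cos39.6° = 1.817 m; N'_6 = 73·cos39.6° = 56.2; c'Δl = 10.18; W sinα = 46.5
Slice 7: Δl = 1.7/cos48.2° = 2.551 m; N'_7 = 36·cos48.2° = 24.0; c'Δl = 14.28; W sinα = 26.8
Σc'Δl = 91.6 kN/m; ΣN' = 816.7 kN/m; ΣW sinα = 279.5 kN/m
Resisting = 91.6 + 816.7·tan23.4° = 91.6 + 353.4 = 445.0 kN/m
FS = 445.0 / 279.5 = 1.592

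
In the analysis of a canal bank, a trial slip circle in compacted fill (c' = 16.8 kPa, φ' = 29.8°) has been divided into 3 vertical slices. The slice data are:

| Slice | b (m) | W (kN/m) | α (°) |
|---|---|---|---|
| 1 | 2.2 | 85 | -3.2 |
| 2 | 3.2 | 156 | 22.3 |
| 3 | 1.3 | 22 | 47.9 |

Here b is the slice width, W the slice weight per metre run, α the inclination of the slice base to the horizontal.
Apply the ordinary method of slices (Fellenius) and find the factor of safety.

FS = 3.78

Ordinary method of slices: FS = Σ[c'·Δl_i + (W_i cosα_i)·tanφ'] / Σ W_i sinα_i, with Δl_i = b_i / cosα_i.
Slice 1: Δl = 2.2/cos(-3.2°) = 2.203 m; N'_1 = 85·cos(-3.2°) = 84.9; c'Δl = 37.02; W sinα = -4.7
Slice 2: Δl = 3.2/cos22.3° = 3.459 m; N'_2 = 156·cos22.3° = 144.3; c'Δl = 58.11; W sinα = 59.2
Slice 3: Δl = 1.3/cos47.9° = 1.939 m; N'_3 = 22·cos47.9° = 14.7; c'Δl = 32.58; W sinα = 16.3
Σc'Δl = 127.7 kN/m; ΣN' = 243.9 kN/m; ΣW sinα = 70.8 kN/m
Resisting = 127.7 + 243.9·tan29.8° = 127.7 + 139.7 = 267.4 kN/m
FS = 267.4 / 70.8 = 3.778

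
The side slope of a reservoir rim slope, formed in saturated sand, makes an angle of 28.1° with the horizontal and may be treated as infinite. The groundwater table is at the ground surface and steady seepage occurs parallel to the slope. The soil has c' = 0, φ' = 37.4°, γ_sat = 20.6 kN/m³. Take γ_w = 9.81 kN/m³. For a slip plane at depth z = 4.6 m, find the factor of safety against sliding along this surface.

FS = 0.75

With seepage parallel to the slope and the water table at the surface, the effective normal stress on the slip plane uses the buoyant unit weight γ' = γ_sat − γ_w while the driving shear stress uses γ_sat:
FS = [c' + γ' z cos²β tanφ'] / [γ_sat z sinβ cosβ]
(For c' = 0 this reduces to FS = (γ'/γ_sat)·tanφ'/tanβ.)
γ' = 20.6 − 9.81 = 10.79 kN/m³
Numerator = 0.0 + 10.79·4.6·cos²28.1°·tan37.4° = 0.0 + 10.79·4.6·0.7781·0.7646 = 29.529 kPa
Denominator = 20.6·4.6·sin28.1°·cos28.1° = 20.6·4.6·0.4710·0.8821 = 39.372 kPa
FS = 29.529 / 39.372 = 0.750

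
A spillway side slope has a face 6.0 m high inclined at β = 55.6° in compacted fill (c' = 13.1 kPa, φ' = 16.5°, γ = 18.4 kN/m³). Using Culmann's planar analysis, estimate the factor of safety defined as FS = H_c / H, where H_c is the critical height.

H_c = (4c'/γ) · sinβ cosφ' / [1 − cos(β − φ')]
    = (4·13.1/18.4) · sin55.6°·cos16.5° / [1 − cos39.1°]
    = 2.848 · 0.7911 / 0.2240 = 10.06 m
FS = H_c / H = 10.06 / 6.0 = 1.677

FS = 1.68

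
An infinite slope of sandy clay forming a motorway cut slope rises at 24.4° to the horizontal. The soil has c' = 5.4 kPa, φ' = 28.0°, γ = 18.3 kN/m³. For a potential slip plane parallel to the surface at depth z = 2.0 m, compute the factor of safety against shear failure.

FS = 1.56

For an infinite slope with a slip plane parallel to the surface (no pore pressure): FS = [c' + γz cos²β tanφ'] / [γz sinβ cosβ].
γz = 18.3·2.0 = 36.60 kN/m²
Numerator = 5.4 + 36.60·cos²24.4°·tan28.0° = 5.4 + 36.60·0.8293·0.5317 = 21.540 kPa
Denominator = 36.60·sin24.4°·cos24.4° = 36.60·0.4131·0.9107 = 13.769 kPa
FS = 21.540 / 13.769 = 1.564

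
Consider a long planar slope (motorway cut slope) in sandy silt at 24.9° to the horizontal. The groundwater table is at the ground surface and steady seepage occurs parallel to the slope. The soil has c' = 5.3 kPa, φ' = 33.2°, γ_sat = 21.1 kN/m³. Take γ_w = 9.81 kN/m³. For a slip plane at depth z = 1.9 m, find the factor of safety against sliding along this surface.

FS = 1.10

With seepage parallel to the slope and the water table at the surface, the effective normal stress on the slip plane uses the buoyant unit weight γ' = γ_sat − γ_w while the driving shear stress uses γ_sat:
FS = [c' + γ' z cos²β tanφ'] / [γ_sat z sinβ cosβ]
γ' = 21.1 − 9.81 = 11.29 kN/m³
Numerator = 5.3 + 11.29·1.9·cos²24.9°·tan33.2° = 5.3 + 11.29·1.9·0.8227·0.6544 = 16.849 kPa
Denominator = 21.1·1.9·sin24.9°·cos24.9° = 21.1·1.9·0.4210·0.9070 = 15.310 kPa
FS = 16.849 / 15.310 = 1.100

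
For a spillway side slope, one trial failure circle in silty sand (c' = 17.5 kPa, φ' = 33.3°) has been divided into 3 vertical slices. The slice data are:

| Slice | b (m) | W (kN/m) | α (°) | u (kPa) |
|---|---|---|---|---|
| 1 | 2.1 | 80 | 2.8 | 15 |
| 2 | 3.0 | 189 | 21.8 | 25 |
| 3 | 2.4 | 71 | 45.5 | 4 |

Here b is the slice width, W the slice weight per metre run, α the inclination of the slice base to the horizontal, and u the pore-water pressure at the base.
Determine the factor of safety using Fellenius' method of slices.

Ordinary method of slices: FS = Σ[c'·Δl_i + (W_i cosα_i − u_i·Δl_i)·tanφ'] / Σ W_i sinα_i, with Δl_i = b_i / cosα_i.
Slice 1: Δl = 2.1/cos2.8° = 2.103 m; N'_1 = 80·cos2.8° − 15·2.103 = 48.4; c'Δl = 36.79; W sinα = 3.9
Slice 2: Δl = 3.0/cos21.8° = 3.231 m; N'_2 = 189·cos21.8° − 25·3.231 = 94.7; c'Δl = 56.54; W sinα = 70.2
Slice 3: Δl = 2.4/cos45.5° = 3.424 m; N'_3 = 71·cos45.5° − 4·3.424 = 36.1; c'Δl = 59.92; W sinα = 50.6
Σc'Δl = 153.3 kN/m; ΣN' = 179.1 kN/m; ΣW sinα = 124.7 kN/m
Resisting = 153.3 + 179.1·tan33.3° = 153.3 + 117.7 = 270.9 kN/m
FS = 270.9 / 124.7 = 2.172

FS = 2.17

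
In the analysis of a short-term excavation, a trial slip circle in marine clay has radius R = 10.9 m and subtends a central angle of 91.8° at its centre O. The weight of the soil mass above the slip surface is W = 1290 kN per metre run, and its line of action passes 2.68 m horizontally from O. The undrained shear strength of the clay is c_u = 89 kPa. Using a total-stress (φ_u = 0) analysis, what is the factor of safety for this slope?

FS = 4.90

Taking moments about the centre O, the resisting moment is provided by the undrained shear strength acting along the arc:
Arc length L_a = R·θ = 10.9·(91.8°·π/180) = 10.9·1.6022 = 17.46 m
M_R = c_u·L_a·R = 89·17.46·10.9 = 16941.9 kN·m/m
M_D = W·d = 1290·2.68 = 3457.2 kN·m/m
FS = M_R / M_D = 16941.9 / 3457.2 = 4.900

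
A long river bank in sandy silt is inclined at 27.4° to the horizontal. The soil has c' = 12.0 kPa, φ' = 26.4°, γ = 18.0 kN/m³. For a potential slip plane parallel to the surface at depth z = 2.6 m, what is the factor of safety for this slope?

FS = 1.59

For an infinite slope with a slip plane parallel to the surface (no pore pressure): FS = [c' + γz cos²β tanφ'] / [γz sinβ cosβ].
γz = 18.0·2.6 = 46.80 kN/m²
Numerator = 12.0 + 46.80·cos²27.4°·tan26.4° = 12.0 + 46.80·0.7882·0.4964 = 30.312 kPa
Denominator = 46.80·sin27.4°·cos27.4° = 46.80·0.4602·0.8878 = 19.121 kPa
FS = 30.312 / 19.121 = 1.585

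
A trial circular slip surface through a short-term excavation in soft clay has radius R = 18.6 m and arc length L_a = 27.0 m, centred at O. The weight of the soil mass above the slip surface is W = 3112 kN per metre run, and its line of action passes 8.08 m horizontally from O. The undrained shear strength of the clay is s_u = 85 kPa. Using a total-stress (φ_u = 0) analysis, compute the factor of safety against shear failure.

Taking moments about the centre O, the resisting moment is provided by the undrained shear strength acting along the arc:
M_R = s_u·L_a·R = 85·27.00·18.6 = 42687.0 kN·m/m
M_D = W·d = 3112·8.08 = 25145.0 kN·m/m
FS = M_R / M_D = 42687.0 / 25145.0 = 1.698

FS = 1.70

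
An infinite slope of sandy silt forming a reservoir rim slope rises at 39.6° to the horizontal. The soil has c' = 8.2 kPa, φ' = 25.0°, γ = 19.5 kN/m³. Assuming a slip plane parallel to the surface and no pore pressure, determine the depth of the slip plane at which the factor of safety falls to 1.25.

z = 1.25 m

Setting FS = 1.25 in FS = [c' + γz cos²β tanφ'] / [γz sinβ cosβ] and solving for z:
z = c' / [γ cosβ (FS·sinβ − cosβ·tanφ')]
  = 8.2 / [19.5·cos39.6°·(1.25·sin39.6° − cos39.6°·tan25.0°)]
  = 8.2 / [19.5·0.7705·(1.25·0.6374 − 0.7705·0.4663)]
  = 8.2 / 6.5732 = 1.247 m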